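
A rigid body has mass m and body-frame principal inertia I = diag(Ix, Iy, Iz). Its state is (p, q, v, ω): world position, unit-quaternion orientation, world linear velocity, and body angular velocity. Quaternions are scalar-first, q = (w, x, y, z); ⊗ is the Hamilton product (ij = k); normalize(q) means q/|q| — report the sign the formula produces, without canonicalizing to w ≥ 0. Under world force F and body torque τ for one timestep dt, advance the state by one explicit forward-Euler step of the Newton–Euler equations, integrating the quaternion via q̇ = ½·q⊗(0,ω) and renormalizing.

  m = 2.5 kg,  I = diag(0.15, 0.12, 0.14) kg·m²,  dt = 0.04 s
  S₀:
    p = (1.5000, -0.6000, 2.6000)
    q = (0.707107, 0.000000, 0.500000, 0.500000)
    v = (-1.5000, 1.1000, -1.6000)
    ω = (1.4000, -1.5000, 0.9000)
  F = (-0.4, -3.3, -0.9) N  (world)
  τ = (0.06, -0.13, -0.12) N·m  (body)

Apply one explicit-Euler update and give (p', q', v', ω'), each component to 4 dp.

p' = (1.4400, -0.5560, 2.5360)
q' = (0.7124, 0.0438, 0.4923, 0.4982)
v' = (-1.5064, 1.0472, -1.6144)
ω' = (1.4232, -1.5475, 0.8477)

linear accel F/m = (-0.1600, -1.3200, -0.3600)
new position p' = (1.4400, -0.5560, 2.5360)
new velocity v' = (-1.5064, 1.0472, -1.6144)
(τ − ω×Iω)/I = (0.5800, -1.1883, -1.3071)
ω' = ω + α·dt = (1.4232, -1.5475, 0.8477)
q⊗(0,ω) = (0.3000000, 2.1899498, -0.3606605, -0.0636037)
q + ½dt·q⊗(0,ω), renormalized = (0.7124, 0.0438, 0.4923, 0.4982)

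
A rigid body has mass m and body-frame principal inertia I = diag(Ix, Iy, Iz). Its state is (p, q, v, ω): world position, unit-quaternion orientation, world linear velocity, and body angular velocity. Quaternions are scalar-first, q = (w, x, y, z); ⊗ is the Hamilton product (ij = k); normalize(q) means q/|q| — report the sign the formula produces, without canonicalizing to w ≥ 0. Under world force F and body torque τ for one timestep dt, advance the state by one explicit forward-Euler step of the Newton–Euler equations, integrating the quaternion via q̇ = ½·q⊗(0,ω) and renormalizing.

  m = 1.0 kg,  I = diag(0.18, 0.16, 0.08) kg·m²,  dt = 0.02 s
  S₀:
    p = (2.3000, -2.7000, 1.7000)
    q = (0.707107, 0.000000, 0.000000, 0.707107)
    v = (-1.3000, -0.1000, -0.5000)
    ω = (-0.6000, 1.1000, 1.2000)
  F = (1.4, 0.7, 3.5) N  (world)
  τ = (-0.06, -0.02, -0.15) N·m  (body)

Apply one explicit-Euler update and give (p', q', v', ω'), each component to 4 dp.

linear accel F/m = (1.4000, 0.7000, 3.5000)
p + v·dt = (2.2740, -2.7020, 1.6900)
new velocity v' = (-1.2720, -0.0860, -0.4300)
ω×(Iω) gyroscopic = (-0.1056, -0.0720, 0.0132)
α = I⁻¹(τ − ω×Iω) = (0.2533, 0.3250, -2.0400)
new body rate ω' = (-0.5949, 1.1065, 1.1592)
2q̇ = q⊗(0,ω) = (-0.8485284, -1.2020819, 0.3535535, 0.8485284)
q + ½dt·q⊗(0,ω), renormalized = (0.6985, -0.0120, 0.0035, 0.7155)

p' = (2.2740, -2.7020, 1.6900)
q' = (0.6985, -0.0120, 0.0035, 0.7155)
v' = (-1.2720, -0.0860, -0.4300)
ω' = (-0.5949, 1.1065, 1.1592)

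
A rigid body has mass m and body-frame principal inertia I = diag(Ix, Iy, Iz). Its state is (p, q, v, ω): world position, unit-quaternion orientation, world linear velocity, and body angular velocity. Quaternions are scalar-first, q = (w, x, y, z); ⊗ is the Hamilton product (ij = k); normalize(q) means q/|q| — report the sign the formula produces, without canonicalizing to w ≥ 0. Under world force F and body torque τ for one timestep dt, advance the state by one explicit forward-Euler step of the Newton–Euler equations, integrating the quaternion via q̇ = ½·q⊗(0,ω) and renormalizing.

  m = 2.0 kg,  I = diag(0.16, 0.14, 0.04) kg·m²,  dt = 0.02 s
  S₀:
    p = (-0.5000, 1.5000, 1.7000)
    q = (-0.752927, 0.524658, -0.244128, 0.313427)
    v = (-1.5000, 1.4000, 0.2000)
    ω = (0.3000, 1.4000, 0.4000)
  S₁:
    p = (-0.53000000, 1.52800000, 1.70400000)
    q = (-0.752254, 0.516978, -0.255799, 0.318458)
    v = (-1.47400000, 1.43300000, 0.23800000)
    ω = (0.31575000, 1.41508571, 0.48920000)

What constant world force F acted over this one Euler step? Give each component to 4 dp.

velocity change Δv = (0.02600000, 0.03300000, 0.03800000)
F = m·Δv/dt = (2.6000, 3.3000, 3.8000)

F = (2.6000, 3.3000, 3.8000)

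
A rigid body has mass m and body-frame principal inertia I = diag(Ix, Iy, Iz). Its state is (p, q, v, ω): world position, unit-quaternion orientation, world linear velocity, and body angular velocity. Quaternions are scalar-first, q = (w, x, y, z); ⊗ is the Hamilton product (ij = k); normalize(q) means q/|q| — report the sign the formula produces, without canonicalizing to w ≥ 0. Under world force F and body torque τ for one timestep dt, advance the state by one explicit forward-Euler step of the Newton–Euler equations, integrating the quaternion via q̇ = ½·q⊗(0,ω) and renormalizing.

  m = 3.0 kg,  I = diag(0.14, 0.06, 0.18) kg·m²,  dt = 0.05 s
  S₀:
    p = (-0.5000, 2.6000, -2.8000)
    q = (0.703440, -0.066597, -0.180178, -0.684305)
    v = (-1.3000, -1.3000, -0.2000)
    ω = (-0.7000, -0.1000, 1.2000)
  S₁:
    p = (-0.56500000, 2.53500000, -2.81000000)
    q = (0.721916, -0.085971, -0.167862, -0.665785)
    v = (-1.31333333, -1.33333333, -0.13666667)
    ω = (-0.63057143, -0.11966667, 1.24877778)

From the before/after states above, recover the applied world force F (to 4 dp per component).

velocity change Δv = (-0.01333333, -0.03333333, 0.06333333)
m·(v₁−v₀)/dt = (-0.8000, -2.0000, 3.8000)

F = (-0.8000, -2.0000, 3.8000)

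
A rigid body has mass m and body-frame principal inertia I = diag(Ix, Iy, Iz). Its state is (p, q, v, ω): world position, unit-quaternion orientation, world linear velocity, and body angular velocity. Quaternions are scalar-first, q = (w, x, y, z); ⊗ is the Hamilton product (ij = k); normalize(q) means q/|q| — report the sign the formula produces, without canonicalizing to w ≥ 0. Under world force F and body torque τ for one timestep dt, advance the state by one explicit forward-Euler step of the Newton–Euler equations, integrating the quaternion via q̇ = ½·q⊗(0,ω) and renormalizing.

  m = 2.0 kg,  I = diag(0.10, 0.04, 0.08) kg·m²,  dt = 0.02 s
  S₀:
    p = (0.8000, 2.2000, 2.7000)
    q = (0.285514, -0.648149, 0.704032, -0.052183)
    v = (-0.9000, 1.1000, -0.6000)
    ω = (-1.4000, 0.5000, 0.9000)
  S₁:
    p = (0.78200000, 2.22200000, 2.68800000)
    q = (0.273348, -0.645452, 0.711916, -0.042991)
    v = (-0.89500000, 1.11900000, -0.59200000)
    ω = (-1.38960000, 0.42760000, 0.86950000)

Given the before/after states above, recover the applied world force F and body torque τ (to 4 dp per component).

Δv = v₁−v₀ = (0.00500000, 0.01900000, 0.00800000)
m·(v₁−v₀)/dt = (0.5000, 1.9000, 0.8000)
rate change Δω = (0.01040000, -0.07240000, -0.03050000)
gyro term ω₀×Iω₀ = (0.0180, -0.0252, 0.0420)
τ = I·(Δω/dt) + ω₀×(Iω₀) = (0.0700, -0.1700, -0.0800)

F = (0.5000, 1.9000, 0.8000)
τ = (0.0700, -0.1700, -0.0800)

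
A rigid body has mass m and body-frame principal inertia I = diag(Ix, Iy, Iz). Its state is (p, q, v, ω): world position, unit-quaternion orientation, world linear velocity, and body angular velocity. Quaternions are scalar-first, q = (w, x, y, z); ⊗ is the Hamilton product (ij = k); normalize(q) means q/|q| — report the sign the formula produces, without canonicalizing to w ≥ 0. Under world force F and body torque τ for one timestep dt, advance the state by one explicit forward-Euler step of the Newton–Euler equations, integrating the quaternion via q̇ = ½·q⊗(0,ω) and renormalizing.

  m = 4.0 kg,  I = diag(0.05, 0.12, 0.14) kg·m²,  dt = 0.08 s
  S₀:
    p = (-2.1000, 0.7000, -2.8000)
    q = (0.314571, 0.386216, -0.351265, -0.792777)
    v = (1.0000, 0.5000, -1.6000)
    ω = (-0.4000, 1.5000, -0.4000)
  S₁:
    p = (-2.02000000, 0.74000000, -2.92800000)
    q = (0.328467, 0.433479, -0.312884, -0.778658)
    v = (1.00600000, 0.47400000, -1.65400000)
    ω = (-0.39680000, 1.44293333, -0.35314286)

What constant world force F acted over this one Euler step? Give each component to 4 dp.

Δv = v₁−v₀ = (0.00600000, -0.02600000, -0.05400000)
applied force F = (0.3000, -1.3000, -2.7000)

F = (0.3000, -1.3000, -2.7000)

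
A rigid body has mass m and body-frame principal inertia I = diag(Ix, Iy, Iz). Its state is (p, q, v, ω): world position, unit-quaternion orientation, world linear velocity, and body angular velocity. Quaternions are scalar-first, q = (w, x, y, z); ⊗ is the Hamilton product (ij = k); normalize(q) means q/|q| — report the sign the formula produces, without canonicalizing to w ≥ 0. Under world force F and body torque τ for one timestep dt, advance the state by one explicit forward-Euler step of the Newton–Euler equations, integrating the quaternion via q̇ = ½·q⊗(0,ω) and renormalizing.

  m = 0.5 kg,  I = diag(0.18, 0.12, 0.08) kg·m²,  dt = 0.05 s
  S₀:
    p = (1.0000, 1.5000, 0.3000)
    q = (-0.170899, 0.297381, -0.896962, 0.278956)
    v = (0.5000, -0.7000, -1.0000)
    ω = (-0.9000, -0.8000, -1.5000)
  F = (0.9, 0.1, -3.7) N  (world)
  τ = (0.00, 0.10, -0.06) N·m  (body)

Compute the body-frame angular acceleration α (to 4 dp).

α = (0.2667, -0.2917, -0.2100)

ω×(Iω) gyroscopic = (-0.0480, 0.1350, -0.0432)
(τ − ω×Iω)/I = (0.2667, -0.2917, -0.2100)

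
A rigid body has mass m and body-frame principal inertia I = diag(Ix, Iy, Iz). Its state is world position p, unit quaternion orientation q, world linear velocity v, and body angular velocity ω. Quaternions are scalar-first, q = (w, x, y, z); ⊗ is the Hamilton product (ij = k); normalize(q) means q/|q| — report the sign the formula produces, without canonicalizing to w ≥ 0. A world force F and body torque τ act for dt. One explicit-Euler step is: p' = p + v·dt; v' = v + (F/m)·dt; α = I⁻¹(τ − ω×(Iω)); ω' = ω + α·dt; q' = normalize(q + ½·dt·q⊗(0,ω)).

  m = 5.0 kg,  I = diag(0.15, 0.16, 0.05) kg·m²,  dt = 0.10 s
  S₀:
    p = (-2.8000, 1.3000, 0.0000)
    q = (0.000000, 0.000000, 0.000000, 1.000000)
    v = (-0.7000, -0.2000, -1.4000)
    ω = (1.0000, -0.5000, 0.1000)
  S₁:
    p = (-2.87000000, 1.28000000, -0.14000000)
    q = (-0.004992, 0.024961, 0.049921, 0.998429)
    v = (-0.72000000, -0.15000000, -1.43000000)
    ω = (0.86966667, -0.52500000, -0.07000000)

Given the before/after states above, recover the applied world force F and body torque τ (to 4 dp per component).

v₁ − v₀ = (-0.02000000, 0.05000000, -0.03000000)
F = m·Δv/dt = (-1.0000, 2.5000, -1.5000)
rate change Δω = (-0.13033333, -0.02500000, -0.17000000)
ω₀×(Iω₀) = (0.0055, 0.0100, -0.0050)
I·α + gyro = (-0.1900, -0.0300, -0.0900)

F = (-1.0000, 2.5000, -1.5000)
τ = (-0.1900, -0.0300, -0.0900)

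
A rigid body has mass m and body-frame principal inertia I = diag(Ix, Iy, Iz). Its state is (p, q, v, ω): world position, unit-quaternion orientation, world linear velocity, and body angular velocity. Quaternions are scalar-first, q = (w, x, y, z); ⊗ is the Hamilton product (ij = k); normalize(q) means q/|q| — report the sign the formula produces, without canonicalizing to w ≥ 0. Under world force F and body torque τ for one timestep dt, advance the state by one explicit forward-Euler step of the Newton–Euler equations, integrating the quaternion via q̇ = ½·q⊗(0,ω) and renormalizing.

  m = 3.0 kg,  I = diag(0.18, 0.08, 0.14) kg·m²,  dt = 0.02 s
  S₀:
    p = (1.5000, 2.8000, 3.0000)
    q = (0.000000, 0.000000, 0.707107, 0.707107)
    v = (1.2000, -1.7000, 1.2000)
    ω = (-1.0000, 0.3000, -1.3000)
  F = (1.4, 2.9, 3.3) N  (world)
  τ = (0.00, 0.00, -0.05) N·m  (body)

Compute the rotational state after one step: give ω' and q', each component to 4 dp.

ω' = (-0.9974, 0.2870, -1.3114)
q' = (0.0071, -0.0113, 0.6999, 0.7141)

ω×(Iω) gyroscopic = (-0.0234, 0.0520, 0.0300)
(τ − ω×Iω)/I = (0.1300, -0.6500, -0.5714)
ω' = ω + α·dt = (-0.9974, 0.2870, -1.3114)
q⊗(0,ω) = (0.7071070, -1.1313712, -0.7071070, 0.7071070)
updated quaternion q' = (0.0071, -0.0113, 0.6999, 0.7141)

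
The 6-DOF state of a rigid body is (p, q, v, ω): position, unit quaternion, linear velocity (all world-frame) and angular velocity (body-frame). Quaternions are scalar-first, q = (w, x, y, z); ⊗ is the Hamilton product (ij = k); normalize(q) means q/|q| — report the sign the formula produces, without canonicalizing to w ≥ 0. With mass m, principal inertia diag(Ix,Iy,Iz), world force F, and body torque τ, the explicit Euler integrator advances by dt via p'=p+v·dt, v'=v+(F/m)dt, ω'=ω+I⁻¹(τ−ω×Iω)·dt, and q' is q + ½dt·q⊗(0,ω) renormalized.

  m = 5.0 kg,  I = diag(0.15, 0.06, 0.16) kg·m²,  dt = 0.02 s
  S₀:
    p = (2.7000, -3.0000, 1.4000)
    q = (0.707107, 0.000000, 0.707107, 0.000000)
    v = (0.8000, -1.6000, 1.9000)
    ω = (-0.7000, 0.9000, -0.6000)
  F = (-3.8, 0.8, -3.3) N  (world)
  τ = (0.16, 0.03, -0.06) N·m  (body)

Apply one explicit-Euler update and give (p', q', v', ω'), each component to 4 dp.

gyro term ω×Iω = (-0.0540, -0.0042, 0.0567)
α = I⁻¹(τ − ω×Iω) = (1.4267, 0.5700, -0.7294)
new body rate ω' = (-0.6715, 0.9114, -0.6146)
q⊗(0,ω) = (-0.6363963, -0.9192391, 0.6363963, 0.0707107)
q' = normalize(q + ½dt·q⊗(0,ω)) = (0.7007, -0.0092, 0.7134, 0.0007)
a = F/m = (-0.7600, 0.1600, -0.6600)
p + v·dt = (2.7160, -3.0320, 1.4380)
v' = v + a·dt = (0.7848, -1.5968, 1.8868)

p' = (2.7160, -3.0320, 1.4380)
q' = (0.7007, -0.0092, 0.7134, 0.0007)
v' = (0.7848, -1.5968, 1.8868)
ω' = (-0.6715, 0.9114, -0.6146)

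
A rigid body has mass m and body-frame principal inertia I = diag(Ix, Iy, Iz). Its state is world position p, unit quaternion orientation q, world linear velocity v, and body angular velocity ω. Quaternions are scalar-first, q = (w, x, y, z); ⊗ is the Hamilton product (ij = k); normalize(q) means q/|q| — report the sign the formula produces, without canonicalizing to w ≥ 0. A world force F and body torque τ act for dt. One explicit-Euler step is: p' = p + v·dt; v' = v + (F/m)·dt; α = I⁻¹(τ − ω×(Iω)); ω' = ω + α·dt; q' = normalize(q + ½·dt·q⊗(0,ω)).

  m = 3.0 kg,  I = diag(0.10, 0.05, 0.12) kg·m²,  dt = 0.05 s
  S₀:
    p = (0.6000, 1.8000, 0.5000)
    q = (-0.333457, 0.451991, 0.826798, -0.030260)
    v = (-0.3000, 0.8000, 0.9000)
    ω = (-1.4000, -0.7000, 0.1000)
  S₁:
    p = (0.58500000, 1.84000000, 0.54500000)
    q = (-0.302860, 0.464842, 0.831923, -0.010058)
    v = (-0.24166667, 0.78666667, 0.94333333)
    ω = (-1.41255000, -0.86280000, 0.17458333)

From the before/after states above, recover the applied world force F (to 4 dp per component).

velocity change Δv = (0.05833333, -0.01333333, 0.04333333)
F = m·Δv/dt = (3.5000, -0.8000, 2.6000)

F = (3.5000, -0.8000, 2.6000)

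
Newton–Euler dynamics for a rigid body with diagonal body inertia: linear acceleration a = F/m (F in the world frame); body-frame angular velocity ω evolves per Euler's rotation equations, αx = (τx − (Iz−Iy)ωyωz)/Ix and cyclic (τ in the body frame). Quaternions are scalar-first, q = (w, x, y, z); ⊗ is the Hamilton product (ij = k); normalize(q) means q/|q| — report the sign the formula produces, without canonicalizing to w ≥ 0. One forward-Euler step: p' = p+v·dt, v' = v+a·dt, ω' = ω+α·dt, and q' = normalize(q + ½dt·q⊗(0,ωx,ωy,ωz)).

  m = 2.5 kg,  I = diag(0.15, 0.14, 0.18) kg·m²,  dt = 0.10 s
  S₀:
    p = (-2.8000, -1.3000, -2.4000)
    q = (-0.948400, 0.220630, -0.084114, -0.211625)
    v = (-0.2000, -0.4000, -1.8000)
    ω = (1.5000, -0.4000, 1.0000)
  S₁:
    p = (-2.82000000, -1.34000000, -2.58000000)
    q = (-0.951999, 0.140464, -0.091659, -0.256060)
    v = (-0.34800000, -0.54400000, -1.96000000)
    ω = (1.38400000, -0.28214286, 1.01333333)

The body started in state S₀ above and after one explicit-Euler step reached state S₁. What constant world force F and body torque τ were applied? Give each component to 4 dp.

F = (-3.7000, -3.6000, -4.0000)
τ = (-0.1900, 0.1200, 0.0300)

velocity change Δv = (-0.14800000, -0.14400000, -0.16000000)
F = m·Δv/dt = (-3.7000, -3.6000, -4.0000)
ω₁ − ω₀ = (-0.11600000, 0.11785714, 0.01333333)
ω₀×(Iω₀) = (-0.0160, -0.0450, 0.0060)
I·α + gyro = (-0.1900, 0.1200, 0.0300)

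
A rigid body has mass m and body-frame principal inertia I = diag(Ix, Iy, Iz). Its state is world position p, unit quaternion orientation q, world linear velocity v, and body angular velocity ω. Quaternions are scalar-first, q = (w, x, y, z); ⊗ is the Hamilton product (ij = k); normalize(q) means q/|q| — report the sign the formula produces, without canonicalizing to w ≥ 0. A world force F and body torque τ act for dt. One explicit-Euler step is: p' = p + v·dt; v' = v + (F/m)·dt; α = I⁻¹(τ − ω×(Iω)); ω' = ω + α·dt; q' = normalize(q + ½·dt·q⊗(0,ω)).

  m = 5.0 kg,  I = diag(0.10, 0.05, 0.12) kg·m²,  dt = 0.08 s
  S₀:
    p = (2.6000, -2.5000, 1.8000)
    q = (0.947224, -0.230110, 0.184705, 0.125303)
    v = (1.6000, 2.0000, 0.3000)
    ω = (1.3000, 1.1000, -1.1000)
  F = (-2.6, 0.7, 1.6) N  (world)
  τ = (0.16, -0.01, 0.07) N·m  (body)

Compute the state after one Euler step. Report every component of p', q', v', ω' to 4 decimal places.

α = I⁻¹(τ − ω×Iω) = (2.4470, -0.7720, 1.1792)
new body rate ω' = (1.4958, 1.0382, -1.0057)
q⊗(0,ω) = (0.2338008, 0.8903824, 0.9517193, -1.5351839)
q + ½dt·q⊗(0,ω), renormalized = (0.9534, -0.1939, 0.2220, 0.0637)
new position p' = (2.7280, -2.3400, 1.8240)
v' = v + a·dt = (1.5584, 2.0112, 0.3256)

p' = (2.7280, -2.3400, 1.8240)
q' = (0.9534, -0.1939, 0.2220, 0.0637)
v' = (1.5584, 2.0112, 0.3256)
ω' = (1.4958, 1.0382, -1.0057)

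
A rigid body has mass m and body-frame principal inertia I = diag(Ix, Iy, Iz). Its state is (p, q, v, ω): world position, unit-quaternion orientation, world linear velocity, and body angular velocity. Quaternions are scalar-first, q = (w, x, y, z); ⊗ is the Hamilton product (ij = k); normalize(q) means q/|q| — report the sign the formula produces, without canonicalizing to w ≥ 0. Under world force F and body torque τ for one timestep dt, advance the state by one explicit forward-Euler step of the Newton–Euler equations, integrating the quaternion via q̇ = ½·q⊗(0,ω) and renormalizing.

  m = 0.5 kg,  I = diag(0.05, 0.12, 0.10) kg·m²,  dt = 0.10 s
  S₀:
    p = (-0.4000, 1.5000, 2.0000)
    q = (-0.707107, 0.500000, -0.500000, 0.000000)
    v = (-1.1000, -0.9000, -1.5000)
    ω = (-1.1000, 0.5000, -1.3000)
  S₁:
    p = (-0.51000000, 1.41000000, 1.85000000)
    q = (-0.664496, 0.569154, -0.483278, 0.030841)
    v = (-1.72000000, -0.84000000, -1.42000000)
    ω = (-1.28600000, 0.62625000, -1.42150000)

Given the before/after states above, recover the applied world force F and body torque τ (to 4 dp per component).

F = (-3.1000, 0.3000, 0.4000)
τ = (-0.0800, 0.0800, -0.1600)

v₁ − v₀ = (-0.62000000, 0.06000000, 0.08000000)
applied force F = (-3.1000, 0.3000, 0.4000)
ω₁ − ω₀ = (-0.18600000, 0.12625000, -0.12150000)
ω₀×(Iω₀) = (0.0130, -0.0715, -0.0385)
applied torque τ = (-0.0800, 0.0800, -0.1600)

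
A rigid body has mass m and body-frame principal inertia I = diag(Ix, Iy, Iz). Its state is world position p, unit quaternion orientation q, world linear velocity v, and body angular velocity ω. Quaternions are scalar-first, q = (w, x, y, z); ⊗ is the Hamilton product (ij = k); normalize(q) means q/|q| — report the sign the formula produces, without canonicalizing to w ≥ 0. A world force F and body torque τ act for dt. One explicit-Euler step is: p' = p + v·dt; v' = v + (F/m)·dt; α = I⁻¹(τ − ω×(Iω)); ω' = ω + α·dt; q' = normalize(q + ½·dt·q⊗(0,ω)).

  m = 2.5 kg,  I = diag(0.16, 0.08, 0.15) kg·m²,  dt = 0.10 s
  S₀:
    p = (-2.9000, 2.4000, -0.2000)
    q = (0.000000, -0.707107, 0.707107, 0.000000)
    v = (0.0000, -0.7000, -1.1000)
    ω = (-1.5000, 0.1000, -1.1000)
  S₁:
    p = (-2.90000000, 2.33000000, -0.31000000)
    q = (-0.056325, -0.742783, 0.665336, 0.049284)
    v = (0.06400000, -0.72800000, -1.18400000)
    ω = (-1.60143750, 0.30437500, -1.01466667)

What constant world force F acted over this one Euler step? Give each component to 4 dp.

Δv = v₁−v₀ = (0.06400000, -0.02800000, -0.08400000)
m·(v₁−v₀)/dt = (1.6000, -0.7000, -2.1000)

F = (1.6000, -0.7000, -2.1000)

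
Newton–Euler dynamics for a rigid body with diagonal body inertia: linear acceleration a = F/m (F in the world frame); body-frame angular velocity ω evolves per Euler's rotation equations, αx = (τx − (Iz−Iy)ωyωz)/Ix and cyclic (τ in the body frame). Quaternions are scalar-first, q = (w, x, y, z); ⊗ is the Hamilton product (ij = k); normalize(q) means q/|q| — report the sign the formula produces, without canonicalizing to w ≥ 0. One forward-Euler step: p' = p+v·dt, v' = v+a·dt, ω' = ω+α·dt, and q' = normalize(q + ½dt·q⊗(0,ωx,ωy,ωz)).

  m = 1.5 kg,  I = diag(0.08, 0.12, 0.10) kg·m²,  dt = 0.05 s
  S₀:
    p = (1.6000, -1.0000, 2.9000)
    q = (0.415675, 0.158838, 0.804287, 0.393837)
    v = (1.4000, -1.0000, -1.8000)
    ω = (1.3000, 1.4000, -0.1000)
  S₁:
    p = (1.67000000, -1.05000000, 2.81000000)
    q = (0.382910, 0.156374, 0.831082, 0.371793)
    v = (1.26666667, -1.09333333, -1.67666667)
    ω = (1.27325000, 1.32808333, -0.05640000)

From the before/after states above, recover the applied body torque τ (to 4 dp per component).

τ = (-0.0400, -0.1700, 0.1600)

rate change Δω = (-0.02675000, -0.07191667, 0.04360000)
precession coupling = (0.0028, 0.0026, 0.0728)
applied torque τ = (-0.0400, -0.1700, 0.1600)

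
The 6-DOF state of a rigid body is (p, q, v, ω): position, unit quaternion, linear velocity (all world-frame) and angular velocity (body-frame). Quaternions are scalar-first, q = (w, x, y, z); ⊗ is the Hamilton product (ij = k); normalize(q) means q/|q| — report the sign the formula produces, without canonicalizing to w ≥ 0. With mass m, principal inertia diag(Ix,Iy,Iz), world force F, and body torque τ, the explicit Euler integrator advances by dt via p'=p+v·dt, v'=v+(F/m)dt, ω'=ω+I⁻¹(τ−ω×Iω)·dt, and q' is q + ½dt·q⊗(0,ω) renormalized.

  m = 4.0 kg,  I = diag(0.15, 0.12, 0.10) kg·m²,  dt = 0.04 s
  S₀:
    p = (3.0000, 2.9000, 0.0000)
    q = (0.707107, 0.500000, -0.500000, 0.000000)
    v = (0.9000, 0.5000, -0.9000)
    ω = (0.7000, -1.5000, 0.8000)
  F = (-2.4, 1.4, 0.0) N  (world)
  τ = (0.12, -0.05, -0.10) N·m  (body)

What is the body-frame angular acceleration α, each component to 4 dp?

gyro term ω×Iω = (0.0240, 0.0280, 0.0315)
angular accel α = (0.6400, -0.6500, -1.3150)

α = (0.6400, -0.6500, -1.3150)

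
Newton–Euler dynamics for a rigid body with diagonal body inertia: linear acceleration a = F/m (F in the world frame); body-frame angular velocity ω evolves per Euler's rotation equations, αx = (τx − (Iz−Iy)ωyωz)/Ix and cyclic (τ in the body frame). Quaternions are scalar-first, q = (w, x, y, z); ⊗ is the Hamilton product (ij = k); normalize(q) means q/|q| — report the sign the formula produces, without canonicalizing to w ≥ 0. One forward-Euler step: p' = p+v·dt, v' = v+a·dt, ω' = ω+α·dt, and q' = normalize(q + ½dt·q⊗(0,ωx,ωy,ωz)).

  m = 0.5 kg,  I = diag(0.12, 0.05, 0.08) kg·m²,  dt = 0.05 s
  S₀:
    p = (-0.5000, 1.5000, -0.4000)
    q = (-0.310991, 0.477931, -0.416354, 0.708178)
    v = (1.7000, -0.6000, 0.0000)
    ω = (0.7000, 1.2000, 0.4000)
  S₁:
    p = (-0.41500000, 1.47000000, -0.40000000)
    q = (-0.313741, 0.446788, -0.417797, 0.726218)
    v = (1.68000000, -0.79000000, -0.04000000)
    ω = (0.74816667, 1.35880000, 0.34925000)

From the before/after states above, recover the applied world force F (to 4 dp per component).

F = (-0.2000, -1.9000, -0.4000)

Δv = v₁−v₀ = (-0.02000000, -0.19000000, -0.04000000)
m·(v₁−v₀)/dt = (-0.2000, -1.9000, -0.4000)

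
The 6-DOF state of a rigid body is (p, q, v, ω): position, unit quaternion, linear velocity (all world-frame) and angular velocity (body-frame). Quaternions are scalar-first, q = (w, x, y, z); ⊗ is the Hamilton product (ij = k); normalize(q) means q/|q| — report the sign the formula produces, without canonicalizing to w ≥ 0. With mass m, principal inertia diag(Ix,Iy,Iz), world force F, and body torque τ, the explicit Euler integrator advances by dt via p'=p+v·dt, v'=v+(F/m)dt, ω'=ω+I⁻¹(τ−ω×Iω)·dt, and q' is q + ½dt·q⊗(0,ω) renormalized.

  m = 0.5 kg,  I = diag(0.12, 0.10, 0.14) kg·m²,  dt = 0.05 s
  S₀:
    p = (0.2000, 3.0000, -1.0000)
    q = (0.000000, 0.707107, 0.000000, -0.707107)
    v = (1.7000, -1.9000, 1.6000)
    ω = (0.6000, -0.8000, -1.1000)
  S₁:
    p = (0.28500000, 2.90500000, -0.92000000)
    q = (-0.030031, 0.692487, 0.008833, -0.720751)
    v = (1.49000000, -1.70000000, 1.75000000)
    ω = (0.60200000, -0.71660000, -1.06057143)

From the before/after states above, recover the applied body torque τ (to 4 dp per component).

rate change Δω = (0.00200000, 0.08340000, 0.03942857)
I·α + gyro = (0.0400, 0.1800, 0.1200)

τ = (0.0400, 0.1800, 0.1200)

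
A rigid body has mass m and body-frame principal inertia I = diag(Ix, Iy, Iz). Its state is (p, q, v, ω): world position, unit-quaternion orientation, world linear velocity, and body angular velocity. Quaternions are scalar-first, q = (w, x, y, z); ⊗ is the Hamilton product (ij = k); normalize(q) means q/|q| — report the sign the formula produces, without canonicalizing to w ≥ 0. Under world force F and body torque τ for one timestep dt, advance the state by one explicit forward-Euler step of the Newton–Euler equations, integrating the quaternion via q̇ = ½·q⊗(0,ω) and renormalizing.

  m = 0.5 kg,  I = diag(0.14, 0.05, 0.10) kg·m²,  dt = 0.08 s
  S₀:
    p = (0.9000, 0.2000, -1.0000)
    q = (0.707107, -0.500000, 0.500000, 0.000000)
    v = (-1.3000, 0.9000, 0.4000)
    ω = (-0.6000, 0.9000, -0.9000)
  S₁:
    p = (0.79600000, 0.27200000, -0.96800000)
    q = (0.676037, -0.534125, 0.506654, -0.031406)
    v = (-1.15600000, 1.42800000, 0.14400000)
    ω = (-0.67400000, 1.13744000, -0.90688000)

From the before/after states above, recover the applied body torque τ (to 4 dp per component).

τ = (-0.1700, 0.1700, 0.0400)

Δω = ω₁−ω₀ = (-0.07400000, 0.23744000, -0.00688000)
gyro term ω₀×Iω₀ = (-0.0405, 0.0216, 0.0486)
applied torque τ = (-0.1700, 0.1700, 0.0400)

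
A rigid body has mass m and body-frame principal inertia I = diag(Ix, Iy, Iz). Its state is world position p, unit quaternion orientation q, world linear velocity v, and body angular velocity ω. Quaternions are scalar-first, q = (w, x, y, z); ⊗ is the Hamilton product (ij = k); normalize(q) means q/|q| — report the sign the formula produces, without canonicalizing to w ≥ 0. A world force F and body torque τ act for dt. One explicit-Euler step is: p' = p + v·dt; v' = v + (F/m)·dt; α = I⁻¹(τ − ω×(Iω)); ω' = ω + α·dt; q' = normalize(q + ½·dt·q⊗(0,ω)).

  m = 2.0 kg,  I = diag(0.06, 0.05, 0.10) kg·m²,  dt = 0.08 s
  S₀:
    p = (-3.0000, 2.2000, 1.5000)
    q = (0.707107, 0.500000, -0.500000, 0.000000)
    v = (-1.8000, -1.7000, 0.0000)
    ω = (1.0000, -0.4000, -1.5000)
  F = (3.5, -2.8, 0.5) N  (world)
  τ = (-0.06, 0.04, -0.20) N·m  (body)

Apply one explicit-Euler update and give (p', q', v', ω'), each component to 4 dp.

p' = (-3.1440, 2.0640, 1.5000)
q' = (0.6773, 0.5568, -0.4800, -0.0303)
v' = (-1.6600, -1.8120, 0.0200)
ω' = (0.8800, -0.4320, -1.6632)

a = (1.7500, -1.4000, 0.2500)
p' = p + v·dt = (-3.1440, 2.0640, 1.5000)
new velocity v' = (-1.6600, -1.8120, 0.0200)
gyro term ω×Iω = (0.0300, 0.0600, 0.0040)
angular accel α = (-1.5000, -0.4000, -2.0400)
ω' = ω + α·dt = (0.8800, -0.4320, -1.6632)
Hamilton product q⊗(0,ω) = (-0.7000000, 1.4571070, 0.4671572, -0.7606605)
q' = normalize(q + ½dt·q⊗(0,ω)) = (0.6773, 0.5568, -0.4800, -0.0303)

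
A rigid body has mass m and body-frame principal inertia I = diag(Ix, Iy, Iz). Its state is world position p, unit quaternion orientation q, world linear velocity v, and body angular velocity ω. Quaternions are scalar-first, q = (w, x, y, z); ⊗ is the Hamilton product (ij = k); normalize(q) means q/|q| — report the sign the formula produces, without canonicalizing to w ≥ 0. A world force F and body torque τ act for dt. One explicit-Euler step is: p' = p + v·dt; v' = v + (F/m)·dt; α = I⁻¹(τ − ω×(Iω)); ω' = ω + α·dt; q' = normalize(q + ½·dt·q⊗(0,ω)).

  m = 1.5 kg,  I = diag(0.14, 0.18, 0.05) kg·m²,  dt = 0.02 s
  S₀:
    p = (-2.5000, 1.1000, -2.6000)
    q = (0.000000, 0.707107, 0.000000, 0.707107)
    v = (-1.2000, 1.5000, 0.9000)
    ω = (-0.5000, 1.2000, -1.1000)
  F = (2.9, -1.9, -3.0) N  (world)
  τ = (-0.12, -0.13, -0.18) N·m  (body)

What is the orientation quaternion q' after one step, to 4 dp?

q⊗(0,ω) = (1.1313712, -0.8485284, 0.4242642, 0.8485284)
updated quaternion q' = (0.0113, 0.6985, 0.0042, 0.7155)

q' = (0.0113, 0.6985, 0.0042, 0.7155)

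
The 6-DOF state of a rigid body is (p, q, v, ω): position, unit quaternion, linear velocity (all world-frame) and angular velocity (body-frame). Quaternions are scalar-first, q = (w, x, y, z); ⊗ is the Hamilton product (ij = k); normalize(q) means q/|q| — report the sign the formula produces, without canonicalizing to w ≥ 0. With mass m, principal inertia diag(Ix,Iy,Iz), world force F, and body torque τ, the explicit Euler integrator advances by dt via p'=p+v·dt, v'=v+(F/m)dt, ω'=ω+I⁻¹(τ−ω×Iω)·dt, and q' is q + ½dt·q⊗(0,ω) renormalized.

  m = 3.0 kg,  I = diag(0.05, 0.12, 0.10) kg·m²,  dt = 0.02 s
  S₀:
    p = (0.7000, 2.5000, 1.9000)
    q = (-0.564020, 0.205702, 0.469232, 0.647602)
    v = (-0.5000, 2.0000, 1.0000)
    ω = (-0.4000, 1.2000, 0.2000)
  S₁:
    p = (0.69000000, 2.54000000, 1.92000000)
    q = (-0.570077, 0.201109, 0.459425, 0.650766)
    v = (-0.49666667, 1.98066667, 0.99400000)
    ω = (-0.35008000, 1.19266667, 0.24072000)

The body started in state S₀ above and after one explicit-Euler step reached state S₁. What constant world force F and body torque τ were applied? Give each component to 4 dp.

F = (0.5000, -2.9000, -0.9000)
τ = (0.1200, -0.0400, 0.1700)

velocity change Δv = (0.00333333, -0.01933333, -0.00600000)
m·(v₁−v₀)/dt = (0.5000, -2.9000, -0.9000)
ω₁ − ω₀ = (0.04992000, -0.00733333, 0.04072000)
gyro term ω₀×Iω₀ = (-0.0048, 0.0040, -0.0336)
applied torque τ = (0.1200, -0.0400, 0.1700)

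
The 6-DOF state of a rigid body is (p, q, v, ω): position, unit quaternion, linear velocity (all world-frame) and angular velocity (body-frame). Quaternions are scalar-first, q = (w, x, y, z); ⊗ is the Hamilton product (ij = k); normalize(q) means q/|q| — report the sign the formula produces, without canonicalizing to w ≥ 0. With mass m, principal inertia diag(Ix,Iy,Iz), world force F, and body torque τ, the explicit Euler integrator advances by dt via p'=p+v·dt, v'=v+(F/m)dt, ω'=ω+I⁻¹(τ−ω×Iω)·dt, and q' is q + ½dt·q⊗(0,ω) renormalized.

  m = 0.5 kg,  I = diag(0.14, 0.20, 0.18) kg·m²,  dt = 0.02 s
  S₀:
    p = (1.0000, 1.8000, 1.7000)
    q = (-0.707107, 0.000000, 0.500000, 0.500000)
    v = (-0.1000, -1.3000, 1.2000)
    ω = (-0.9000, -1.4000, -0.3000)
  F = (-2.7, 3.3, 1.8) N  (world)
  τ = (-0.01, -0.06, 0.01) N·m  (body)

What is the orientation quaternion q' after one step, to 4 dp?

q⊗(0,ω) = (0.8500000, 1.1863963, 0.5399498, 0.6621321)
q' = normalize(q + ½dt·q⊗(0,ω)) = (-0.6985, 0.0119, 0.5053, 0.5065)

q' = (-0.6985, 0.0119, 0.5053, 0.5065)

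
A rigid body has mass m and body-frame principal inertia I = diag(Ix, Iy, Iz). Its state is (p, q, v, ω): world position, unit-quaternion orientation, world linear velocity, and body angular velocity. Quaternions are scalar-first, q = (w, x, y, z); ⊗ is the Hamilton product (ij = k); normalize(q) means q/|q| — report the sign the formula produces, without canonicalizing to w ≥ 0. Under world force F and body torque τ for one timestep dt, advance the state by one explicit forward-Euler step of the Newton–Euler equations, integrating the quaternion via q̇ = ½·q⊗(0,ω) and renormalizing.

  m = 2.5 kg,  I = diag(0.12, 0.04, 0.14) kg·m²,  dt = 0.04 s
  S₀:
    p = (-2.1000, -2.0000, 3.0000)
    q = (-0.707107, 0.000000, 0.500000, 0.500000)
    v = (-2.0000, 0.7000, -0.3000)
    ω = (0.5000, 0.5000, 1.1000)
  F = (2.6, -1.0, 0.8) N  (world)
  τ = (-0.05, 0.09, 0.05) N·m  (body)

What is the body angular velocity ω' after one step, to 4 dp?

precession coupling ω×(Iω) = (0.0550, -0.0110, -0.0200)
α = I⁻¹(τ − ω×Iω) = (-0.8750, 2.5250, 0.5000)
new body rate ω' = (0.4650, 0.6010, 1.1200)

ω' = (0.4650, 0.6010, 1.1200)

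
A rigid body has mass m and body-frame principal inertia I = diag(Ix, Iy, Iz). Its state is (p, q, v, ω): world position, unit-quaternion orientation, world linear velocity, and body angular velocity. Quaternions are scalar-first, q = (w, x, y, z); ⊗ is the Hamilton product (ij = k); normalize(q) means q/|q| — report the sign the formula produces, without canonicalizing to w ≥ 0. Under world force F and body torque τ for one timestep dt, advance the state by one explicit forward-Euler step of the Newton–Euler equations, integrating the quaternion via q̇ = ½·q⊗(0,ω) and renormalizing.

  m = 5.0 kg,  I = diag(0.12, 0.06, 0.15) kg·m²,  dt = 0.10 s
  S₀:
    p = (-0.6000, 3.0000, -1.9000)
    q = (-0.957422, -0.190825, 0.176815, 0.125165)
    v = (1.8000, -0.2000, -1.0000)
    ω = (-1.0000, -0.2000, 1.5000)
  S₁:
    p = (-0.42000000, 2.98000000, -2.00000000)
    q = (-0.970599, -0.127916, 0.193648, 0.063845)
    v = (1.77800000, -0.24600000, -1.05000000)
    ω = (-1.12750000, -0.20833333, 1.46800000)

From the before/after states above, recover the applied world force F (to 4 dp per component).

F = (-1.1000, -2.3000, -2.5000)

Δv = v₁−v₀ = (-0.02200000, -0.04600000, -0.05000000)
F = m·Δv/dt = (-1.1000, -2.3000, -2.5000)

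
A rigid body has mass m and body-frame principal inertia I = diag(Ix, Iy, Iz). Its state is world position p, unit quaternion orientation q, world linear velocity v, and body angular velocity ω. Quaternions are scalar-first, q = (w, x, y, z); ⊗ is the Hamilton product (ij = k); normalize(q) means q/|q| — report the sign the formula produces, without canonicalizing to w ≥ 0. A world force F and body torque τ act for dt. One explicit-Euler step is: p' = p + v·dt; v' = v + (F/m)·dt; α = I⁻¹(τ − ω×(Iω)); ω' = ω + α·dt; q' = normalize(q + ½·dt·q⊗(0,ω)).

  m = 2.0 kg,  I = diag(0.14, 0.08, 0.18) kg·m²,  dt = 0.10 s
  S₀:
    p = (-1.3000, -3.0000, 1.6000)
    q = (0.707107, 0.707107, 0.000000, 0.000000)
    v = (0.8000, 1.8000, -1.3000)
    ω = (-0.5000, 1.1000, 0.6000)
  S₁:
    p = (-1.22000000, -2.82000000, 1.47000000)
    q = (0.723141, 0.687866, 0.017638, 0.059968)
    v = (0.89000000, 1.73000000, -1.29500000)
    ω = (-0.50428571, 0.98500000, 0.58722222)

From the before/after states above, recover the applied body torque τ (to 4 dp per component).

τ = (0.0600, -0.0800, 0.0100)

ω₁ − ω₀ = (-0.00428571, -0.11500000, -0.01277778)
τ = I·(Δω/dt) + ω₀×(Iω₀) = (0.0600, -0.0800, 0.0100)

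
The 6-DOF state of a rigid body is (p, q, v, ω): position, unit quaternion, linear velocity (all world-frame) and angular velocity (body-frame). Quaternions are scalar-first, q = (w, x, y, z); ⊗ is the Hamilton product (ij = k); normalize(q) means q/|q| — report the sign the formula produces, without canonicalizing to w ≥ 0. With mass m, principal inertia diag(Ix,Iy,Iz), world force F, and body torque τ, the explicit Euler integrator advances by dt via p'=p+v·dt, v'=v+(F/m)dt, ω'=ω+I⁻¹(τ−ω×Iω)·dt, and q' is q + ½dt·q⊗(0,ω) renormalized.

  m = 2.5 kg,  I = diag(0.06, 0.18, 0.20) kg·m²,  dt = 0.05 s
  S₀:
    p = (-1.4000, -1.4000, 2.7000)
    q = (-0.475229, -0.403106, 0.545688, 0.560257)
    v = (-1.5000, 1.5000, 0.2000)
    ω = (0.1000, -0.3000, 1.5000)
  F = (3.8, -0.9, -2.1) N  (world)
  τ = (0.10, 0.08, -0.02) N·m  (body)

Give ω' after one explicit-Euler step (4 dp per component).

ω' = (0.1908, -0.2719, 1.4959)

precession coupling ω×(Iω) = (-0.0090, -0.0210, -0.0036)
angular accel α = (1.8167, 0.5611, -0.0820)
ω + α·dt = (0.1908, -0.2719, 1.4959)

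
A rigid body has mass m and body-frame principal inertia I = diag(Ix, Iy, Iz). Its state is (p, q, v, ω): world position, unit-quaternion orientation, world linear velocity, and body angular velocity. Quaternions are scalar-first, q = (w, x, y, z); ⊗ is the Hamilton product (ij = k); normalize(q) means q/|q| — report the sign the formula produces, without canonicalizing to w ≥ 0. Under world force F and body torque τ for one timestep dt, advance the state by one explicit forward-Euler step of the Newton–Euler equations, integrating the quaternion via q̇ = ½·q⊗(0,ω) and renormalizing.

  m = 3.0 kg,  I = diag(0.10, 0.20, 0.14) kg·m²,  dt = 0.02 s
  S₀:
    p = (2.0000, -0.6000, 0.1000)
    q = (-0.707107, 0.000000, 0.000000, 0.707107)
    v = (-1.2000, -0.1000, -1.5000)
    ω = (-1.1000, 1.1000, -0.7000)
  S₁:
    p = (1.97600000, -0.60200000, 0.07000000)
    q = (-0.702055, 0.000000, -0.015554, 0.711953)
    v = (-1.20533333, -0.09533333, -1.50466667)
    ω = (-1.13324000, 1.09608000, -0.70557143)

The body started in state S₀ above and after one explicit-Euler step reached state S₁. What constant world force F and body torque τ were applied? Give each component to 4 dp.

F = (-0.8000, 0.7000, -0.7000)
τ = (-0.1200, -0.0700, -0.1600)

velocity change Δv = (-0.00533333, 0.00466667, -0.00466667)
m·(v₁−v₀)/dt = (-0.8000, 0.7000, -0.7000)
Δω = ω₁−ω₀ = (-0.03324000, -0.00392000, -0.00557143)
ω₀×(Iω₀) = (0.0462, -0.0308, -0.1210)
applied torque τ = (-0.1200, -0.0700, -0.1600)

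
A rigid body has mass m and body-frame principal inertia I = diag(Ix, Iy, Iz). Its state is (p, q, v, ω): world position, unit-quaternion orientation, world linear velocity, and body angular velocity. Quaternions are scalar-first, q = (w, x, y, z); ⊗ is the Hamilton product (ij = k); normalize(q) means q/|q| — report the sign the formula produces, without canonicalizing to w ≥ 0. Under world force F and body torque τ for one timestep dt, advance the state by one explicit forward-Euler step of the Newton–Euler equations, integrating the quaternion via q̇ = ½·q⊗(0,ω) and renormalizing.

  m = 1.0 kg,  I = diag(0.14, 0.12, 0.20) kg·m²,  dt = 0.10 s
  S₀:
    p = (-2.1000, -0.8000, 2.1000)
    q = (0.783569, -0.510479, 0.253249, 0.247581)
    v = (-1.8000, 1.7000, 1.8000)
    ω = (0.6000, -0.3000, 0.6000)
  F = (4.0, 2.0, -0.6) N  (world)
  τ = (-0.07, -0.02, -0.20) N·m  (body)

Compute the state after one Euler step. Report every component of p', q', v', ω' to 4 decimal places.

p' = (-2.2800, -0.6300, 2.2800)
q' = (0.7945, -0.4752, 0.2640, 0.2709)
v' = (-1.4000, 1.9000, 1.7400)
ω' = (0.5603, -0.2987, 0.4982)

precession coupling ω×(Iω) = (-0.0144, -0.0216, 0.0036)
(τ − ω×Iω)/I = (-0.3971, 0.0133, -1.0180)
ω + α·dt = (0.5603, -0.2987, 0.4982)
q⊗(0,ω) = (0.2337135, 0.6963651, 0.2197653, 0.4713357)
q' = normalize(q + ½dt·q⊗(0,ω)) = (0.7945, -0.4752, 0.2640, 0.2709)
linear accel F/m = (4.0000, 2.0000, -0.6000)
p' = p + v·dt = (-2.2800, -0.6300, 2.2800)
v' = v + a·dt = (-1.4000, 1.9000, 1.7400)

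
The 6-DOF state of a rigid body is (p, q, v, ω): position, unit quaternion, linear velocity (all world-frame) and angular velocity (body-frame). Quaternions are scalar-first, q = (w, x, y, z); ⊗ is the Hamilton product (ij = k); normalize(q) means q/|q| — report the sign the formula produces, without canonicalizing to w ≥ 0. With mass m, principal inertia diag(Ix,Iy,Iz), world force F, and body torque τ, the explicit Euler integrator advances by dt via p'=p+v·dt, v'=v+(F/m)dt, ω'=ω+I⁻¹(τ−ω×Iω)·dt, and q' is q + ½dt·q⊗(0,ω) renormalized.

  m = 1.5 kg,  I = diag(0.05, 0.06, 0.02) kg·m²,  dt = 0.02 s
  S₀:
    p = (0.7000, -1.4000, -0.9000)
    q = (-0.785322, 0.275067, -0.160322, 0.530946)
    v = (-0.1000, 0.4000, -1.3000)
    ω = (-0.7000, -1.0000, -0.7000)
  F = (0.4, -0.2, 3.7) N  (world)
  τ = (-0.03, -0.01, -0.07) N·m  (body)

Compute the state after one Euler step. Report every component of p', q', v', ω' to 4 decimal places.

p' = (0.6980, -1.3920, -0.9260)
q' = (-0.7812, 0.2870, -0.1542, 0.5325)
v' = (-0.0947, 0.3973, -1.2507)
ω' = (-0.7008, -1.0082, -0.7770)

p + v·dt = (0.6980, -1.3920, -0.9260)
new velocity v' = (-0.0947, 0.3973, -1.2507)
gyro term ω×Iω = (-0.0280, 0.0147, 0.0070)
(τ − ω×Iω)/I = (-0.0400, -0.4117, -3.8500)
ω' = ω + α·dt = (-0.7008, -1.0082, -0.7770)
q⊗(0,ω) = (0.4038871, 1.1928968, 0.6062067, 0.1624330)
updated quaternion q' = (-0.7812, 0.2870, -0.1542, 0.5325)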